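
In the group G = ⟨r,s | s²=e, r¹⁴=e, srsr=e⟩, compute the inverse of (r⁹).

The order of (r⁹) is 14 (smallest k with (r⁹)ᵏ = e), so (r⁹)⁻¹ = (r⁹)¹³ = r⁵.
Check: (r⁹) · (r⁵) → (r⁹) · r⁵ = e, giving e as required.

Answer: r⁵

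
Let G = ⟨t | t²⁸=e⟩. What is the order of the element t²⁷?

Compute successive powers until reaching e:
  (t²⁷)¹ = t²⁷, (t²⁷)² = t²⁶, (t²⁷)³ = t²⁵, (t²⁷)⁴ = t²⁴, (t²⁷)⁵ = t²³, (t²⁷)⁶ = t²², (t²⁷)⁷ = t²¹, (t²⁷)⁸ = t²⁰, (t²⁷)⁹ = t¹⁹, (t²⁷)¹⁰ = t¹⁸, (t²⁷)¹¹ = t¹⁷, (t²⁷)¹² = t¹⁶, (t²⁷)¹³ = t¹⁵, (t²⁷)¹⁴ = t¹⁴, (t²⁷)¹⁵ = t¹³, (t²⁷)¹⁶ = t¹², (t²⁷)¹⁷ = t¹¹, (t²⁷)¹⁸ = t¹⁰, (t²⁷)¹⁹ = t⁹, (t²⁷)²⁰ = t⁸, (t²⁷)²¹ = t⁷, (t²⁷)²² = t⁶, (t²⁷)²³ = t⁵, (t²⁷)²⁴ = t⁴, (t²⁷)²⁵ = t³, (t²⁷)²⁶ = t², (t²⁷)²⁷ = t, (t²⁷)²⁸ = e.
The smallest positive k with (t²⁷)ᵏ = e is 28.

Answer: 28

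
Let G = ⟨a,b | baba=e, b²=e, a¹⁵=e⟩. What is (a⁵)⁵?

Compute successive powers of (a⁵), reducing at each step:
  (a⁵)²: (a⁵) · a⁵ = a¹⁰
  (a⁵)³: (a¹⁰) · a⁵ = e
  (a⁵)⁴: e · a⁵ = a⁵
  (a⁵)⁵: (a⁵) · a⁵ = a¹⁰

Answer: a¹⁰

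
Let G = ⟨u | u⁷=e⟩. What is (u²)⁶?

Compute successive powers of (u²), reducing at each step:
  (u²)²: (u²) · u² = u⁴
  (u²)³: (u⁴) · u² = u⁶
  (u²)⁴: (u⁶) · u² = u
  (u²)⁵: u · u² = u³
  (u²)⁶: (u³) · u² = u⁵

Answer: u⁵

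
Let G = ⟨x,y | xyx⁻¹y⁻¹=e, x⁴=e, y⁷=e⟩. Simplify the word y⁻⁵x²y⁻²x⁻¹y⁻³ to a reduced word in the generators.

Multiply left to right, reducing at each step:
  (y²) · x² = x²y²
  (x²y²) · y⁻² = x²
  (x²) · x⁻¹ = x
  x · y⁻³ = xy⁴

Answer: xy⁴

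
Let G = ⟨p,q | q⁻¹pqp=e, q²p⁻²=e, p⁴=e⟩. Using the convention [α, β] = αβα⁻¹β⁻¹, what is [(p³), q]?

[(p³), q] = (p³)·q·(p³)⁻¹·q⁻¹.
  (p³) · q = pq⁻¹
  (pq⁻¹) · p = q⁻¹
  (q⁻¹) · (q⁻¹) = p²

Answer: p²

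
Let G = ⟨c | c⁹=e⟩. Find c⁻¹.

The order of c is 9 (smallest k with cᵏ = e), so c⁻¹ = c⁸ = c⁸.
Check: c · (c⁸) → c · c⁸ = e, giving e as required.

Answer: c⁸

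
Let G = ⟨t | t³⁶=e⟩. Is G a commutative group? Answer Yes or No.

G has a single generator, so G is cyclic and hence abelian.

Answer: Yes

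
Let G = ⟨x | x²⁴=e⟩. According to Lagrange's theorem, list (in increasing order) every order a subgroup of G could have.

|G| = 24 = 2³ · 3. By Lagrange's theorem the order of any subgroup divides 24; the divisors of 24 are 1, 2, 3, 4, 6, 8, 12, 24.

Answer: 1, 2, 3, 4, 6, 8, 12, 24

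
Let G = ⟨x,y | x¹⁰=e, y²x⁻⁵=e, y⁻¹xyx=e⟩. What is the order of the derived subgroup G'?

G' = [G, G] is generated by all commutators. The generator-pair commutators are: [x, y] = x².
The subgroup they normally generate is {e, x², x⁴, x⁶, x⁸}, of order 5.
Check: |G/G'| = 20/5 = 4 is the order of the abelianisation.

Answer: 5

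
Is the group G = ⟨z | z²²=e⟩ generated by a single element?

|G| = 22. The element z has order 22 (its powers give 22 distinct elements), so ⟨z⟩ = G and G is cyclic.

Answer: Yes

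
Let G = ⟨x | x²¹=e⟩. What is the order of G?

G is generated by a single element, so G is cyclic. The relator gives x²¹ = e and no smaller power is forced to be e, so the 21 powers {e, x, x², x³, x⁴, x⁵, x⁶, x⁷, x⁸, x⁹, x²⁰, x¹², x¹³, x¹¹, x¹⁰, x¹⁴, x¹⁵, x¹⁶, x¹⁷, x¹⁸, x¹⁹} are distinct. Hence |G| = 21.

Answer: 21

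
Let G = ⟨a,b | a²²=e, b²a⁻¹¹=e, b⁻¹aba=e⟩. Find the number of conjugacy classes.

The conjugacy classes (representative and size) are:
  [e] (size 1), [a²¹] (size 2), [a²] (size 2), [a³] (size 2), [a¹⁸] (size 2), [a¹⁷] (size 2), [a⁶] (size 2), [a⁷] (size 2), [a⁸] (size 2), [a¹³] (size 2), [a¹²] (size 2), [a¹¹] (size 1), [a¹⁰b] (size 11), [a⁷b] (size 11).
Class equation: 1 + 2 + 2 + 2 + 2 + 2 + 2 + 2 + 2 + 2 + 2 + 1 + 11 + 11 = 44 = |G|. So G has 14 conjugacy classes.

Answer: 14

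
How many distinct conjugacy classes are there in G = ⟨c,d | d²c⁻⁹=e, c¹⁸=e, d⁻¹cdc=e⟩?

The conjugacy classes (representative and size) are:
  [e] (size 1), [c¹⁷] (size 2), [c¹⁶] (size 2), [c³] (size 2), [c¹⁴] (size 2), [c¹³] (size 2), [c¹²] (size 2), [c¹¹] (size 2), [c¹⁰] (size 2), [c⁹] (size 1), [c⁸d] (size 9), [cd] (size 9).
Class equation: 1 + 2 + 2 + 2 + 2 + 2 + 2 + 2 + 2 + 1 + 9 + 9 = 36 = |G|. So G has 12 conjugacy classes.

Answer: 12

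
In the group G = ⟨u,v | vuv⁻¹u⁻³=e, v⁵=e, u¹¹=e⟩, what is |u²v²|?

Compute successive powers until reaching e:
  (u²v²)¹ = u²v², (u²v²)² = u⁹v⁴, (u²v²)³ = u⁶v, (u²v²)⁴ = uv³, (u²v²)⁵ = e.
The smallest positive k with (u²v²)ᵏ = e is 5.

Answer: 5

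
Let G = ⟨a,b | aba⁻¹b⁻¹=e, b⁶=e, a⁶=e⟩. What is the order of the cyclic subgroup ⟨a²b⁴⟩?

|⟨a²b⁴⟩| equals the order of a²b⁴. Compute successive powers until reaching e:
  (a²b⁴)¹ = a²b⁴, (a²b⁴)² = a⁴b², (a²b⁴)³ = e.
The smallest positive k with (a²b⁴)ᵏ = e is 3, so |⟨a²b⁴⟩| = 3.

Answer: 3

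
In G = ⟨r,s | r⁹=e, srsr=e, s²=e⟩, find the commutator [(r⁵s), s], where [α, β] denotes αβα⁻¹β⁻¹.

[(r⁵s), s] = (r⁵s)·s·(r⁵s)⁻¹·s⁻¹.
  (r⁵s) · s = r⁵
  (r⁵) · (r⁵s) = rs
  (rs) · s = r

Answer: r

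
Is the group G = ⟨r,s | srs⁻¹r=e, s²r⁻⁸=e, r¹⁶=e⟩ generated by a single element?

Every cyclic group is abelian. But r·s = rs while s·r = r⁷s⁻¹, so r·s ≠ s·r and G is not abelian. Hence G is not cyclic.

Answer: No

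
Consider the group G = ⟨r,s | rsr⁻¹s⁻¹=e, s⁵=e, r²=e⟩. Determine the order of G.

Enumerate words in the generators, reducing via the relations: the distinct elements are
  {e, r, s, rs, s², s³, s⁴, rs², rs³, rs⁴}.
No further products give new elements, so |G| = 10.

Answer: 10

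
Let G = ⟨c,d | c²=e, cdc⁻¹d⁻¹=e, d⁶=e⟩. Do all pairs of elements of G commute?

Each pair of generators commutes: c·d = cd = d·c. Since the generators pairwise commute, every element of G commutes with every other, so G is abelian.

Answer: Yes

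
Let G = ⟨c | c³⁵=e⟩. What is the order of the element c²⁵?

Compute successive powers until reaching e:
  (c²⁵)¹ = c²⁵, (c²⁵)² = c¹⁵, (c²⁵)³ = c⁵, (c²⁵)⁴ = c³⁰, (c²⁵)⁵ = c²⁰, (c²⁵)⁶ = c¹⁰, (c²⁵)⁷ = e.
The smallest positive k with (c²⁵)ᵏ = e is 7.

Answer: 7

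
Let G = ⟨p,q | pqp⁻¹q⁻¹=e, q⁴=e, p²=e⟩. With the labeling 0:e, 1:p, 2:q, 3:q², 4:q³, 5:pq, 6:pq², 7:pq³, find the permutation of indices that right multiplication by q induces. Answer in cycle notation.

(0 2 3 4)(1 5 6 7)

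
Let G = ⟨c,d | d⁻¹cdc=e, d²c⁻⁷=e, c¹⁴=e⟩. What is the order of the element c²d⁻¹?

Compute successive powers until reaching e:
  (c²d⁻¹)¹ = c²d⁻¹, (c²d⁻¹)² = c⁷, (c²d⁻¹)³ = c²d, (c²d⁻¹)⁴ = e.
The smallest positive k with (c²d⁻¹)ᵏ = e is 4.

Answer: 4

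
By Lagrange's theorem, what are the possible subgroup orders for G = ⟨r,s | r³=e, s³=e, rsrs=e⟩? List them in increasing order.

|G| = 12 = 2² · 3. By Lagrange's theorem the order of any subgroup divides 12; the divisors of 12 are 1, 2, 3, 4, 6, 12.

Answer: 1, 2, 3, 4, 6, 12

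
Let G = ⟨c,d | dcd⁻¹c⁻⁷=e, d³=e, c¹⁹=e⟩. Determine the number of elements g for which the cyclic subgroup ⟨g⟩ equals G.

⟨g⟩ = G would require ord(g) = |G| = 57, but the maximum element order in G is 19 < 57. So G is not cyclic and no single element generates it: the count is 0.

Answer: 0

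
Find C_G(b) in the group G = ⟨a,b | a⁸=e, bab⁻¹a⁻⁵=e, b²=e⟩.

⟨b⟩ ⊆ C_G(b) since powers of b commute with b; so |C_G(b)| ≥ |⟨b⟩| = 2.
By orbit–stabilizer, |C_G(b)| = |G| / |conj. class of b| = 16 / 2 = 8.
The 8 elements commuting with b are {e, a², a⁴, a⁶, b, a⁶b, a²b, a⁴b}.

Answer: {e, a², a⁴, a⁶, b, a⁶b, a²b, a⁴b}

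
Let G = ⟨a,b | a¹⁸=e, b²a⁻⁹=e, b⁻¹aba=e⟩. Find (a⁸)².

Compute successive powers of (a⁸), reducing at each step:
  (a⁸)²: (a⁸) · a⁸ = a¹⁶

Answer: a¹⁶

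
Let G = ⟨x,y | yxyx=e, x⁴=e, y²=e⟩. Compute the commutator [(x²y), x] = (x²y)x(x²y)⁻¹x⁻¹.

[(x²y), x] = (x²y)·x·(x²y)⁻¹·x⁻¹.
  (x²y) · x = xy
  (xy) · (x²y) = x³
  (x³) · (x³) = x²

Answer: x²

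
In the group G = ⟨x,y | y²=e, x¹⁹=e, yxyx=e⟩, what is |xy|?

Compute successive powers until reaching e:
  (xy)¹ = xy, (xy)² = e.
The smallest positive k with (xy)ᵏ = e is 2.

Answer: 2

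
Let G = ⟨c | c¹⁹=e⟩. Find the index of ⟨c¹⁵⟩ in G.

First find ord(c¹⁵) by computing successive powers:
  (c¹⁵)¹ = c¹⁵, (c¹⁵)² = c¹¹, (c¹⁵)³ = c⁷, (c¹⁵)⁴ = c³, (c¹⁵)⁵ = c¹⁸, (c¹⁵)⁶ = c¹⁴, (c¹⁵)⁷ = c¹⁰, (c¹⁵)⁸ = c⁶, (c¹⁵)⁹ = c², (c¹⁵)¹⁰ = c¹⁷, (c¹⁵)¹¹ = c¹³, (c¹⁵)¹² = c⁹, (c¹⁵)¹³ = c⁵, (c¹⁵)¹⁴ = c, (c¹⁵)¹⁵ = c¹⁶, (c¹⁵)¹⁶ = c¹², (c¹⁵)¹⁷ = c⁸, (c¹⁵)¹⁸ = c⁴, (c¹⁵)¹⁹ = e.
So |⟨c¹⁵⟩| = ord(c¹⁵) = 19. With |G| = 19, by Lagrange [G : ⟨c¹⁵⟩] = 19/19 = 1.

Answer: 1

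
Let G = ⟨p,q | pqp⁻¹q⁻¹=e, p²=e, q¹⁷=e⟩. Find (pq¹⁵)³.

Compute successive powers of (pq¹⁵), reducing at each step:
  (pq¹⁵)²: (pq¹⁵) · p = q¹⁵;   (q¹⁵) · q¹⁵ = q¹³
  (pq¹⁵)³: (q¹³) · p = pq¹³;   (pq¹³) · q¹⁵ = pq¹¹

Answer: pq¹¹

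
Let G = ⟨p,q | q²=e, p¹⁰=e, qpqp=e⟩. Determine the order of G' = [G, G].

G' = [G, G] is generated by all commutators. The generator-pair commutators are: [p, q] = p².
The subgroup they normally generate is {e, p², p⁴, p⁶, p⁸}, of order 5.
Check: |G/G'| = 20/5 = 4 is the order of the abelianisation.

Answer: 5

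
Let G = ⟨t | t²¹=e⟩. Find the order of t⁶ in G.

Compute successive powers until reaching e:
  (t⁶)¹ = t⁶, (t⁶)² = t¹², (t⁶)³ = t¹⁸, (t⁶)⁴ = t³, (t⁶)⁵ = t⁹, (t⁶)⁶ = t¹⁵, (t⁶)⁷ = e.
The smallest positive k with (t⁶)ᵏ = e is 7.

Answer: 7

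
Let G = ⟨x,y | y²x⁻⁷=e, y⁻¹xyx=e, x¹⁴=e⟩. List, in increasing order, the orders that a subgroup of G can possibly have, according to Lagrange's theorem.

|G| = 28 = 2² · 7. By Lagrange's theorem the order of any subgroup divides 28; the divisors of 28 are 1, 2, 4, 7, 14, 28.

Answer: 1, 2, 4, 7, 14, 28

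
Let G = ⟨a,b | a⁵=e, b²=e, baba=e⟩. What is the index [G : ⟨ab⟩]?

First find ord(ab) by computing successive powers:
  (ab)¹ = ab, (ab)² = e.
So |⟨ab⟩| = ord(ab) = 2. With |G| = 10, by Lagrange [G : ⟨ab⟩] = 10/2 = 5.

Answer: 5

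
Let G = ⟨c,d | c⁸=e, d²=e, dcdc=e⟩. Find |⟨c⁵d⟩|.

|⟨c⁵d⟩| equals the order of c⁵d. Compute successive powers until reaching e:
  (c⁵d)¹ = c⁵d, (c⁵d)² = e.
The smallest positive k with (c⁵d)ᵏ = e is 2, so |⟨c⁵d⟩| = 2.

Answer: 2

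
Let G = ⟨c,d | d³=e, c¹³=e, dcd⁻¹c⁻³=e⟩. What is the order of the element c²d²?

Compute successive powers until reaching e:
  (c²d²)¹ = c²d², (c²d²)² = c⁷d, (c²d²)³ = e.
The smallest positive k with (c²d²)ᵏ = e is 3.

Answer: 3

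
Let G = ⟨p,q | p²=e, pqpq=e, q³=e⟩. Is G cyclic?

Every cyclic group is abelian. But p·q = pq while q·p = pq², so p·q ≠ q·p and G is not abelian. Hence G is not cyclic.

Answer: No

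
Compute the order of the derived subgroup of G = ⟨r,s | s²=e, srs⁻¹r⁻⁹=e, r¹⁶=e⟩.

G' = [G, G] is generated by all commutators. The generator-pair commutators are: [r, s] = r⁸.
The subgroup they normally generate is {e, r⁸}, of order 2.
Check: |G/G'| = 32/2 = 16 is the order of the abelianisation.

Answer: 2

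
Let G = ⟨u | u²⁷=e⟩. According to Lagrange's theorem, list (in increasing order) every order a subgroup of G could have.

|G| = 27 = 3³. By Lagrange's theorem the order of any subgroup divides 27; the divisors of 27 are 1, 3, 9, 27.

Answer: 1, 3, 9, 27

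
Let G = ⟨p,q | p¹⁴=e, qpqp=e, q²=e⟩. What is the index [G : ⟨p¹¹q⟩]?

First find ord(p¹¹q) by computing successive powers:
  (p¹¹q)¹ = p¹¹q, (p¹¹q)² = e.
So |⟨p¹¹q⟩| = ord(p¹¹q) = 2. With |G| = 28, by Lagrange [G : ⟨p¹¹q⟩] = 28/2 = 14.

Answer: 14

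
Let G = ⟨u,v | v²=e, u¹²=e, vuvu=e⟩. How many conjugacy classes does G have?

The conjugacy classes (representative and size) are:
  [e] (size 1), [u¹¹] (size 2), [u²] (size 2), [u⁹] (size 2), [u⁴] (size 2), [u⁵] (size 2), [u⁶] (size 1), [v] (size 6), [uv] (size 6).
Class equation: 1 + 2 + 2 + 2 + 2 + 2 + 1 + 6 + 6 = 24 = |G|. So G has 9 conjugacy classes.

Answer: 9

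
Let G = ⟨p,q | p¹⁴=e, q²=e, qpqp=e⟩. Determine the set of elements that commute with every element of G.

An element z ∈ Z(G) iff z commutes with every generator.
For example p⁷ is central: (p⁷)·p = p⁸ = p·(p⁷); (p⁷)·q = p⁷q = q·(p⁷).
Whereas p ∉ Z(G) since p·q = pq ≠ p¹³q = q·p.
Checking each of the 28 elements this way gives Z(G) = {e, p⁷}, of order 2.

Answer: {e, p⁷}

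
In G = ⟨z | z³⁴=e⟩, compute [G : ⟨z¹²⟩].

First find ord(z¹²) by computing successive powers:
  (z¹²)¹ = z¹², (z¹²)² = z²⁴, (z¹²)³ = z², (z¹²)⁴ = z¹⁴, (z¹²)⁵ = z²⁶, (z¹²)⁶ = z⁴, (z¹²)⁷ = z¹⁶, (z¹²)⁸ = z²⁸, (z¹²)⁹ = z⁶, (z¹²)¹⁰ = z¹⁸, (z¹²)¹¹ = z³⁰, (z¹²)¹² = z⁸, (z¹²)¹³ = z²⁰, (z¹²)¹⁴ = z³², (z¹²)¹⁵ = z¹⁰, (z¹²)¹⁶ = z²², (z¹²)¹⁷ = e.
So |⟨z¹²⟩| = ord(z¹²) = 17. With |G| = 34, by Lagrange [G : ⟨z¹²⟩] = 34/17 = 2.

Answer: 2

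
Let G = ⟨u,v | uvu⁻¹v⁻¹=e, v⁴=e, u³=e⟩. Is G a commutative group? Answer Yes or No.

Each pair of generators commutes: u·v = uv = v·u. Since the generators pairwise commute, every element of G commutes with every other, so G is abelian.

Answer: Yes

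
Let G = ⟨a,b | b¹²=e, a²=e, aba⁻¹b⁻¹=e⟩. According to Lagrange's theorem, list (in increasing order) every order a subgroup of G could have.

|G| = 24 = 2³ · 3. By Lagrange's theorem the order of any subgroup divides 24; the divisors of 24 are 1, 2, 3, 4, 6, 8, 12, 24.

Answer: 1, 2, 3, 4, 6, 8, 12, 24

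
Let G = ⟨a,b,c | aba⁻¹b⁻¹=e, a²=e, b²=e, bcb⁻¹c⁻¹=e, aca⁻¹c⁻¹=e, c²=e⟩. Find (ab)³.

Compute successive powers of (ab), reducing at each step:
  (ab)²: (ab) · a = b;   b · b = e
  (ab)³: e · a = a;   a · b = ab

Answer: ab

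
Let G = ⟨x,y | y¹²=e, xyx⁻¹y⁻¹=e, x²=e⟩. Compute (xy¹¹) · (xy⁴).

Compute (xy¹¹) · (xy⁴) by multiplying left to right and reducing via the relations at each step:
  (xy¹¹) · x = y¹¹
  (y¹¹) · y⁴ = y³

Answer: y³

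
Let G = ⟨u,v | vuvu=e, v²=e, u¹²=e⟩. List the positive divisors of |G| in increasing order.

|G| = 24 = 2³ · 3. By Lagrange's theorem the order of any subgroup divides 24; the divisors of 24 are 1, 2, 3, 4, 6, 8, 12, 24.

Answer: 1, 2, 3, 4, 6, 8, 12, 24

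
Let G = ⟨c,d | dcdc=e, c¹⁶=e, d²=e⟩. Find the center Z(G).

An element z ∈ Z(G) iff z commutes with every generator.
For example c⁸ is central: (c⁸)·c = c⁹ = c·(c⁸); (c⁸)·d = c⁸d = d·(c⁸).
Whereas c ∉ Z(G) since c·d = cd ≠ c¹⁵d = d·c.
Checking each of the 32 elements this way gives Z(G) = {e, c⁸}, of order 2.

Answer: {e, c⁸}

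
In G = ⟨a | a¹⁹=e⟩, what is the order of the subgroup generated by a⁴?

|⟨a⁴⟩| equals the order of a⁴. Compute successive powers until reaching e:
  (a⁴)¹ = a⁴, (a⁴)² = a⁸, (a⁴)³ = a¹², (a⁴)⁴ = a¹⁶, (a⁴)⁵ = a, (a⁴)⁶ = a⁵, (a⁴)⁷ = a⁹, (a⁴)⁸ = a¹³, (a⁴)⁹ = a¹⁷, (a⁴)¹⁰ = a², (a⁴)¹¹ = a⁶, (a⁴)¹² = a¹⁰, (a⁴)¹³ = a¹⁴, (a⁴)¹⁴ = a¹⁸, (a⁴)¹⁵ = a³, (a⁴)¹⁶ = a⁷, (a⁴)¹⁷ = a¹¹, (a⁴)¹⁸ = a¹⁵, (a⁴)¹⁹ = e.
The smallest positive k with (a⁴)ᵏ = e is 19, so |⟨a⁴⟩| = 19.

Answer: 19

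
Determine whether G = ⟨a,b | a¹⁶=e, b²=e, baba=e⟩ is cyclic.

Every cyclic group is abelian. But a·b = ab while b·a = a¹⁵b, so a·b ≠ b·a and G is not abelian. Hence G is not cyclic.

Answer: No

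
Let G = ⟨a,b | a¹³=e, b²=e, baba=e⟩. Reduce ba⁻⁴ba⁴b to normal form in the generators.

Multiply left to right, reducing at each step:
  b · a⁻⁴ = a⁴b
  (a⁴b) · b = a⁴
  (a⁴) · a⁴ = a⁸
  (a⁸) · b = a⁸b

Answer: a⁸b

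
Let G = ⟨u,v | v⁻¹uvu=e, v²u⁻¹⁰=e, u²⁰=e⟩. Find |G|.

Enumerate words in the generators, reducing via the relations: the distinct elements are
  {e, u, v, uv, u², u³, u⁴, u⁵, u⁶, u⁷, u⁸, u⁹, u²v, u³v, u¹², u¹³, u¹¹, u¹⁰, u¹⁴, u¹⁵, u¹⁶, u¹⁷, u¹⁸, u¹⁹, u⁴v, u⁵v, u⁶v, u⁷v, u⁸v, u⁹v, v⁻¹, uv⁻¹, u²v⁻¹, u³v⁻¹, u⁴v⁻¹, u⁵v⁻¹, u⁶v⁻¹, u⁷v⁻¹, u⁸v⁻¹, u⁹v⁻¹}.
No further products give new elements, so |G| = 40.

Answer: 40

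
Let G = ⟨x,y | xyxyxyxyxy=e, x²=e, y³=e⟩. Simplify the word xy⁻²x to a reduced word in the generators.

Multiply left to right, reducing at each step:
  x · y⁻² = xy
  (xy) · x = xyx

Answer: xyx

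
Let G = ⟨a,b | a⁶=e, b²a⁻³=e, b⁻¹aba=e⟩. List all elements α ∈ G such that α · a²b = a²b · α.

⟨a²b⟩ ⊆ C_G(a²b) since powers of a²b commute with a²b; so |C_G(a²b)| ≥ |⟨a²b⟩| = 4.
By orbit–stabilizer, |C_G(a²b)| = |G| / |conj. class of a²b| = 12 / 3 = 4.
The 4 elements commuting with a²b are {e, a³, a²b, a²b⁻¹}.

Answer: {e, a³, a²b, a²b⁻¹}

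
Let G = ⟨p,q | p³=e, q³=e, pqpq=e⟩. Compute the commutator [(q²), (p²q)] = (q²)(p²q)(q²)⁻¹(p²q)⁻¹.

[(q²), (p²q)] = (q²)·(p²q)·(q²)⁻¹·(p²q)⁻¹.
  (q²) · (p²q) = pq²
  (pq²) · q = p
  p · (q²p) = pq²p

Answer: pq²p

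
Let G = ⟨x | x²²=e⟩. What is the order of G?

G is generated by a single element, so G is cyclic. The relator gives x²² = e and no smaller power is forced to be e, so the 22 powers {e, x, x², x³, x⁴, x⁵, x⁶, x⁷, x⁸, x⁹, x²¹, x²⁰, x¹², x¹³, x¹¹, x¹⁰, x¹⁴, x¹⁵, x¹⁶, x¹⁷, x¹⁸, x¹⁹} are distinct. Hence |G| = 22.

Answer: 22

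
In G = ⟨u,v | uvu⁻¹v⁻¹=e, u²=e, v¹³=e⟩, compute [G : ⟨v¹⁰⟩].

First find ord(v¹⁰) by computing successive powers:
  (v¹⁰)¹ = v¹⁰, (v¹⁰)² = v⁷, (v¹⁰)³ = v⁴, (v¹⁰)⁴ = v, (v¹⁰)⁵ = v¹¹, (v¹⁰)⁶ = v⁸, (v¹⁰)⁷ = v⁵, (v¹⁰)⁸ = v², (v¹⁰)⁹ = v¹², (v¹⁰)¹⁰ = v⁹, (v¹⁰)¹¹ = v⁶, (v¹⁰)¹² = v³, (v¹⁰)¹³ = e.
So |⟨v¹⁰⟩| = ord(v¹⁰) = 13. With |G| = 26, by Lagrange [G : ⟨v¹⁰⟩] = 26/13 = 2.

Answer: 2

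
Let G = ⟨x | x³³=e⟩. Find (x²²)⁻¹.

The order of (x²²) is 3 (smallest k with (x²²)ᵏ = e), so (x²²)⁻¹ = (x²²)² = x¹¹.
Check: (x²²) · (x¹¹) → (x²²) · x¹¹ = e, giving e as required.

Answer: x¹¹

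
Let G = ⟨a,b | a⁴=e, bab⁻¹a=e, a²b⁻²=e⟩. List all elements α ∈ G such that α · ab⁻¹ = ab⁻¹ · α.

⟨ab⁻¹⟩ ⊆ C_G(ab⁻¹) since powers of ab⁻¹ commute with ab⁻¹; so |C_G(ab⁻¹)| ≥ |⟨ab⁻¹⟩| = 4.
By orbit–stabilizer, |C_G(ab⁻¹)| = |G| / |conj. class of ab⁻¹| = 8 / 2 = 4.
The 4 elements commuting with ab⁻¹ are {e, a², ab⁻¹, ab}.

Answer: {e, a², ab⁻¹, ab}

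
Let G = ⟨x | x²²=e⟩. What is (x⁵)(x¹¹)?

Compute (x⁵) · (x¹¹) by multiplying left to right and reducing via the relations at each step:
  (x⁵) · x¹¹ = x¹⁶

Answer: x¹⁶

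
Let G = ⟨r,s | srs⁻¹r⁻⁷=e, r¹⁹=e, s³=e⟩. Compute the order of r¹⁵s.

Compute successive powers until reaching e:
  (r¹⁵s)¹ = r¹⁵s, (r¹⁵s)² = r⁶s², (r¹⁵s)³ = e.
The smallest positive k with (r¹⁵s)ᵏ = e is 3.

Answer: 3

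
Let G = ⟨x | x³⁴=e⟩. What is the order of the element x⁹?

Compute successive powers until reaching e:
  (x⁹)¹ = x⁹, (x⁹)² = x¹⁸, (x⁹)³ = x²⁷, (x⁹)⁴ = x², (x⁹)⁵ = x¹¹, (x⁹)⁶ = x²⁰, (x⁹)⁷ = x²⁹, (x⁹)⁸ = x⁴, (x⁹)⁹ = x¹³, (x⁹)¹⁰ = x²², (x⁹)¹¹ = x³¹, (x⁹)¹² = x⁶, (x⁹)¹³ = x¹⁵, (x⁹)¹⁴ = x²⁴, (x⁹)¹⁵ = x³³, (x⁹)¹⁶ = x⁸, (x⁹)¹⁷ = x¹⁷, (x⁹)¹⁸ = x²⁶, (x⁹)¹⁹ = x, (x⁹)²⁰ = x¹⁰, (x⁹)²¹ = x¹⁹, (x⁹)²² = x²⁸, (x⁹)²³ = x³, (x⁹)²⁴ = x¹², (x⁹)²⁵ = x²¹, (x⁹)²⁶ = x³⁰, (x⁹)²⁷ = x⁵, (x⁹)²⁸ = x¹⁴, (x⁹)²⁹ = x²³, (x⁹)³⁰ = x³², (x⁹)³¹ = x⁷, (x⁹)³² = x¹⁶, (x⁹)³³ = x²⁵, (x⁹)³⁴ = e.
The smallest positive k with (x⁹)ᵏ = e is 34.

Answer: 34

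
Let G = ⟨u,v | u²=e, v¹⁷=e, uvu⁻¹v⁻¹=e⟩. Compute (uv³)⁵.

Compute successive powers of (uv³), reducing at each step:
  (uv³)²: (uv³) · u = v³;   (v³) · v³ = v⁶
  (uv³)³: (v⁶) · u = uv⁶;   (uv⁶) · v³ = uv⁹
  (uv³)⁴: (uv⁹) · u = v⁹;   (v⁹) · v³ = v¹²
  (uv³)⁵: (v¹²) · u = uv¹²;   (uv¹²) · v³ = uv¹⁵

Answer: uv¹⁵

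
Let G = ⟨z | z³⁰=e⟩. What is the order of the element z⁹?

Compute successive powers until reaching e:
  (z⁹)¹ = z⁹, (z⁹)² = z¹⁸, (z⁹)³ = z²⁷, (z⁹)⁴ = z⁶, (z⁹)⁵ = z¹⁵, (z⁹)⁶ = z²⁴, (z⁹)⁷ = z³, (z⁹)⁸ = z¹², (z⁹)⁹ = z²¹, (z⁹)¹⁰ = e.
The smallest positive k with (z⁹)ᵏ = e is 10.

Answer: 10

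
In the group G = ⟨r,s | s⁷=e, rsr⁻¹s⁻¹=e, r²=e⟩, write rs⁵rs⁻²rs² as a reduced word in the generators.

Multiply left to right, reducing at each step:
  r · s⁵ = rs⁵
  (rs⁵) · r = s⁵
  (s⁵) · s⁻² = s³
  (s³) · r = rs³
  (rs³) · s² = rs⁵

Answer: rs⁵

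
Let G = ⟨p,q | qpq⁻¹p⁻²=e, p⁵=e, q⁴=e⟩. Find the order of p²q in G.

Compute successive powers until reaching e:
  (p²q)¹ = p²q, (p²q)² = pq², (p²q)³ = p⁴q³, (p²q)⁴ = e.
The smallest positive k with (p²q)ᵏ = e is 4.

Answer: 4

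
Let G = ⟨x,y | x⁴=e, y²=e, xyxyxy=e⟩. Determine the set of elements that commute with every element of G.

An element z ∈ Z(G) iff z commutes with every generator.
For example e is central: e·x = x = x·e; e·y = y = y·e.
Whereas x ∉ Z(G) since x·y = xy ≠ yx = y·x.
Checking each of the 24 elements this way gives Z(G) = {e}, of order 1.

Answer: {e}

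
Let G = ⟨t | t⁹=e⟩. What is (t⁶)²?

Compute successive powers of (t⁶), reducing at each step:
  (t⁶)²: (t⁶) · t⁶ = t³

Answer: t³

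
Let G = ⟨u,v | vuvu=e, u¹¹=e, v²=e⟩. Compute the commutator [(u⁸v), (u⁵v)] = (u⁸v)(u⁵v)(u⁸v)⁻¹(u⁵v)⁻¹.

[(u⁸v), (u⁵v)] = (u⁸v)·(u⁵v)·(u⁸v)⁻¹·(u⁵v)⁻¹.
  (u⁸v) · (u⁵v) = u³
  (u³) · (u⁸v) = v
  v · (u⁵v) = u⁶

Answer: u⁶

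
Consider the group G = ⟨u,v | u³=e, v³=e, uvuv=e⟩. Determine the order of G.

Enumerate words in the generators, reducing via the relations: the distinct elements are
  {e, u, v, uv, u², v², uv², u²v, vu², v²u, uv²u, u²v²}.
No further products give new elements, so |G| = 12.

Answer: 12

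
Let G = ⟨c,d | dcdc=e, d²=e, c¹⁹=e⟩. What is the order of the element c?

Compute successive powers until reaching e:
  c¹ = c, c² = c², c³ = c³, c⁴ = c⁴, c⁵ = c⁵, c⁶ = c⁶, c⁷ = c⁷, c⁸ = c⁸, c⁹ = c⁹, c¹⁰ = c¹⁰, c¹¹ = c¹¹, c¹² = c¹², c¹³ = c¹³, c¹⁴ = c¹⁴, c¹⁵ = c¹⁵, c¹⁶ = c¹⁶, c¹⁷ = c¹⁷, c¹⁸ = c¹⁸, c¹⁹ = e.
The smallest positive k with cᵏ = e is 19.

Answer: 19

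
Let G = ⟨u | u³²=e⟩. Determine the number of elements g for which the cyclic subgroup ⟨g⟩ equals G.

G is cyclic of order 32. An element generates G iff its order is 32, and a cyclic group of order 32 has exactly φ(32) = 16 such elements.

Answer: 16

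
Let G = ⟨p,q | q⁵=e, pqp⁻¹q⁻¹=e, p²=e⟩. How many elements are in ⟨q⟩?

|⟨q⟩| equals the order of q. Compute successive powers until reaching e:
  q¹ = q, q² = q², q³ = q³, q⁴ = q⁴, q⁵ = e.
The smallest positive k with qᵏ = e is 5, so |⟨q⟩| = 5.

Answer: 5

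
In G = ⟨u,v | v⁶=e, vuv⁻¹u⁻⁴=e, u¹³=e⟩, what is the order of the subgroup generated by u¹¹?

|⟨u¹¹⟩| equals the order of u¹¹. Compute successive powers until reaching e:
  (u¹¹)¹ = u¹¹, (u¹¹)² = u⁹, (u¹¹)³ = u⁷, (u¹¹)⁴ = u⁵, (u¹¹)⁵ = u³, (u¹¹)⁶ = u, (u¹¹)⁷ = u¹², (u¹¹)⁸ = u¹⁰, (u¹¹)⁹ = u⁸, (u¹¹)¹⁰ = u⁶, (u¹¹)¹¹ = u⁴, (u¹¹)¹² = u², (u¹¹)¹³ = e.
The smallest positive k with (u¹¹)ᵏ = e is 13, so |⟨u¹¹⟩| = 13.

Answer: 13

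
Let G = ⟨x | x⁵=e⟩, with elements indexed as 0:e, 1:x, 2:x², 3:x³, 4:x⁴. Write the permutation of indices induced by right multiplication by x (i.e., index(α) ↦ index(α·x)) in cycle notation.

(0 1 2 3 4)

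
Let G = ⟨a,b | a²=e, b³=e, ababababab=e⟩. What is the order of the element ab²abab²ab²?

Compute successive powers until reaching e:
  (ab²abab²ab²)¹ = ab²abab²ab², (ab²abab²ab²)² = e.
The smallest positive k with (ab²abab²ab²)ᵏ = e is 2.

Answer: 2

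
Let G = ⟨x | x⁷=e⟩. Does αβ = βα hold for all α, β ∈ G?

G has a single generator, so G is cyclic and hence abelian.

Answer: Yes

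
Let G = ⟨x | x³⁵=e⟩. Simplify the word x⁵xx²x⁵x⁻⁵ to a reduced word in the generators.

Multiply left to right, reducing at each step:
  (x⁵) · x = x⁶
  (x⁶) · x² = x⁸
  (x⁸) · x⁵ = x¹³
  (x¹³) · x⁻⁵ = x⁸

Answer: x⁸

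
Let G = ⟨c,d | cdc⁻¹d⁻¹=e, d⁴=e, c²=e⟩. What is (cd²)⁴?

Compute successive powers of (cd²), reducing at each step:
  (cd²)²: (cd²) · c = d²;   (d²) · d² = e
  (cd²)³: e · c = c;   c · d² = cd²
  (cd²)⁴: (cd²) · c = d²;   (d²) · d² = e

Answer: e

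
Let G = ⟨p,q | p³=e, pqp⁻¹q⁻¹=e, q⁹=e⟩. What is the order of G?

Enumerate words in the generators, reducing via the relations: the distinct elements are
  {e, p, q, pq, p², q², q³, q⁴, q⁵, q⁶, q⁷, q⁸, pq², pq³, pq⁴, pq⁵, pq⁶, pq⁷, pq⁸, p²q, p²q², p²q³, p²q⁴, p²q⁵, p²q⁶, p²q⁷, p²q⁸}.
No further products give new elements, so |G| = 27.

Answer: 27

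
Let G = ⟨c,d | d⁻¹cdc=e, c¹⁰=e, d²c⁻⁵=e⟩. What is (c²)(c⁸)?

Compute (c²) · (c⁸) by multiplying left to right and reducing via the relations at each step:
  (c²) · c⁸ = e

Answer: e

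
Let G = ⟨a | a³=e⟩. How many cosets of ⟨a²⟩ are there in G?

First find ord(a²) by computing successive powers:
  (a²)¹ = a², (a²)² = a, (a²)³ = e.
So |⟨a²⟩| = ord(a²) = 3. With |G| = 3, by Lagrange [G : ⟨a²⟩] = 3/3 = 1.

Answer: 1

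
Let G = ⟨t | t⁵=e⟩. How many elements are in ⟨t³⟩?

|⟨t³⟩| equals the order of t³. Compute successive powers until reaching e:
  (t³)¹ = t³, (t³)² = t, (t³)³ = t⁴, (t³)⁴ = t², (t³)⁵ = e.
The smallest positive k with (t³)ᵏ = e is 5, so |⟨t³⟩| = 5.

Answer: 5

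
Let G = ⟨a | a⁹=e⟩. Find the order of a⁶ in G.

Compute successive powers until reaching e:
  (a⁶)¹ = a⁶, (a⁶)² = a³, (a⁶)³ = e.
The smallest positive k with (a⁶)ᵏ = e is 3.

Answer: 3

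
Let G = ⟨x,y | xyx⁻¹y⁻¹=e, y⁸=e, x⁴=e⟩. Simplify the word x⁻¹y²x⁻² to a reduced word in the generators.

Multiply left to right, reducing at each step:
  (x³) · y² = x³y²
  (x³y²) · x⁻² = xy²

Answer: xy²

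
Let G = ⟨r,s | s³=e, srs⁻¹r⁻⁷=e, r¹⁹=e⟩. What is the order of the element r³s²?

Compute successive powers until reaching e:
  (r³s²)¹ = r³s², (r³s²)² = r¹⁷s, (r³s²)³ = e.
The smallest positive k with (r³s²)ᵏ = e is 3.

Answer: 3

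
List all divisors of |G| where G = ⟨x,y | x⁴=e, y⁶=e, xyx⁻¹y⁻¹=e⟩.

|G| = 24 = 2³ · 3. By Lagrange's theorem the order of any subgroup divides 24; the divisors of 24 are 1, 2, 3, 4, 6, 8, 12, 24.

Answer: 1, 2, 3, 4, 6, 8, 12, 24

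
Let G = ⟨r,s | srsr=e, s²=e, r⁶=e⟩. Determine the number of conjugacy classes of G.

The conjugacy classes (representative and size) are:
  [e] (size 1), [r⁵] (size 2), [r⁴] (size 2), [r³] (size 1), [s] (size 3), [r³s] (size 3).
Class equation: 1 + 2 + 2 + 1 + 3 + 3 = 12 = |G|. So G has 6 conjugacy classes.

Answer: 6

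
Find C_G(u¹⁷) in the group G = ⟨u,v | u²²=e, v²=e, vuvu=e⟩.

⟨u¹⁷⟩ ⊆ C_G(u¹⁷) since powers of u¹⁷ commute with u¹⁷; so |C_G(u¹⁷)| ≥ |⟨u¹⁷⟩| = 22.
By orbit–stabilizer, |C_G(u¹⁷)| = |G| / |conj. class of u¹⁷| = 44 / 2 = 22.
The 22 elements commuting with u¹⁷ are {e, u, u², u³, u⁴, u⁵, u⁶, u⁷, u⁸, u⁹, u¹⁰, u¹¹, u¹², u¹³, u¹⁴, u¹⁵, u¹⁶, u¹⁷, u¹⁸, u¹⁹, u²⁰, u²¹}.

Answer: {e, u, u², u³, u⁴, u⁵, u⁶, u⁷, u⁸, u⁹, u¹⁰, u¹¹, u¹², u¹³, u¹⁴, u¹⁵, u¹⁶, u¹⁷, u¹⁸, u¹⁹, u²⁰, u²¹}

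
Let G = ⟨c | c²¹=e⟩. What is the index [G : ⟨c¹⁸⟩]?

First find ord(c¹⁸) by computing successive powers:
  (c¹⁸)¹ = c¹⁸, (c¹⁸)² = c¹⁵, (c¹⁸)³ = c¹², (c¹⁸)⁴ = c⁹, (c¹⁸)⁵ = c⁶, (c¹⁸)⁶ = c³, (c¹⁸)⁷ = e.
So |⟨c¹⁸⟩| = ord(c¹⁸) = 7. With |G| = 21, by Lagrange [G : ⟨c¹⁸⟩] = 21/7 = 3.

Answer: 3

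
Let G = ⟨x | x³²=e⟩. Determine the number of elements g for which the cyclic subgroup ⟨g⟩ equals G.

G is cyclic of order 32. An element generates G iff its order is 32, and a cyclic group of order 32 has exactly φ(32) = 16 such elements.

Answer: 16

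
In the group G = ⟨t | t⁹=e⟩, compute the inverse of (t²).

The order of (t²) is 9 (smallest k with (t²)ᵏ = e), so (t²)⁻¹ = (t²)⁸ = t⁷.
Check: (t²) · (t⁷) → (t²) · t⁷ = e, giving e as required.

Answer: t⁷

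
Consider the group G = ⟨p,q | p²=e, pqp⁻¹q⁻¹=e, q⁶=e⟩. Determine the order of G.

Enumerate words in the generators, reducing via the relations: the distinct elements are
  {e, p, q, pq, q², q³, q⁴, q⁵, pq², pq³, pq⁴, pq⁵}.
No further products give new elements, so |G| = 12.

Answer: 12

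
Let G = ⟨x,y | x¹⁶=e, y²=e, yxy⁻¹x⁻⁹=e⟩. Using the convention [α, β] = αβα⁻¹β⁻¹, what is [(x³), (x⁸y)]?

[(x³), (x⁸y)] = (x³)·(x⁸y)·(x³)⁻¹·(x⁸y)⁻¹.
  (x³) · (x⁸y) = x¹¹y
  (x¹¹y) · (x¹³) = y
  y · (x⁸y) = x⁸

Answer: x⁸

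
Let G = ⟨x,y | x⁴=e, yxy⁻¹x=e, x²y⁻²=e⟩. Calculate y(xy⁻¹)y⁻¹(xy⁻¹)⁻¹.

[y, (xy⁻¹)] = y·(xy⁻¹)·y⁻¹·(xy⁻¹)⁻¹.
  y · (xy⁻¹) = x³
  (x³) · (y⁻¹) = xy
  (xy) · (xy) = x²

Answer: x²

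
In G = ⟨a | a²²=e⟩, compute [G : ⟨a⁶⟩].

First find ord(a⁶) by computing successive powers:
  (a⁶)¹ = a⁶, (a⁶)² = a¹², (a⁶)³ = a¹⁸, (a⁶)⁴ = a², (a⁶)⁵ = a⁸, (a⁶)⁶ = a¹⁴, (a⁶)⁷ = a²⁰, (a⁶)⁸ = a⁴, (a⁶)⁹ = a¹⁰, (a⁶)¹⁰ = a¹⁶, (a⁶)¹¹ = e.
So |⟨a⁶⟩| = ord(a⁶) = 11. With |G| = 22, by Lagrange [G : ⟨a⁶⟩] = 22/11 = 2.

Answer: 2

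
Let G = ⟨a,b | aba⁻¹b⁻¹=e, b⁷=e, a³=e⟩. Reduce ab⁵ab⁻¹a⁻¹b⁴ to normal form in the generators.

Multiply left to right, reducing at each step:
  a · b⁵ = ab⁵
  (ab⁵) · a = a²b⁵
  (a²b⁵) · b⁻¹ = a²b⁴
  (a²b⁴) · a⁻¹ = ab⁴
  (ab⁴) · b⁴ = ab

Answer: ab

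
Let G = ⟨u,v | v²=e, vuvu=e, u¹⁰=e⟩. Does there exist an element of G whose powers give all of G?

Every cyclic group is abelian. But u·v = uv while v·u = u⁹v, so u·v ≠ v·u and G is not abelian. Hence G is not cyclic.

Answer: No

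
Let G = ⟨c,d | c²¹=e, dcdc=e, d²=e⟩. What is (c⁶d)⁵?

Compute successive powers of (c⁶d), reducing at each step:
  (c⁶d)²: (c⁶d) · c⁶ = d;   d · d = e
  (c⁶d)³: e · c⁶ = c⁶;   (c⁶) · d = c⁶d
  (c⁶d)⁴: (c⁶d) · c⁶ = d;   d · d = e
  (c⁶d)⁵: e · c⁶ = c⁶;   (c⁶) · d = c⁶d

Answer: c⁶d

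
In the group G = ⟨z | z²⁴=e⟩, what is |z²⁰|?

Compute successive powers until reaching e:
  (z²⁰)¹ = z²⁰, (z²⁰)² = z¹⁶, (z²⁰)³ = z¹², (z²⁰)⁴ = z⁸, (z²⁰)⁵ = z⁴, (z²⁰)⁶ = e.
The smallest positive k with (z²⁰)ᵏ = e is 6.

Answer: 6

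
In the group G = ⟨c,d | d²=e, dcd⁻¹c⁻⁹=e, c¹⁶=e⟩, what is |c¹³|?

Compute successive powers until reaching e:
  (c¹³)¹ = c¹³, (c¹³)² = c¹⁰, (c¹³)³ = c⁷, (c¹³)⁴ = c⁴, (c¹³)⁵ = c, (c¹³)⁶ = c¹⁴, (c¹³)⁷ = c¹¹, (c¹³)⁸ = c⁸, (c¹³)⁹ = c⁵, (c¹³)¹⁰ = c², (c¹³)¹¹ = c¹⁵, (c¹³)¹² = c¹², (c¹³)¹³ = c⁹, (c¹³)¹⁴ = c⁶, (c¹³)¹⁵ = c³, (c¹³)¹⁶ = e.
The smallest positive k with (c¹³)ᵏ = e is 16.

Answer: 16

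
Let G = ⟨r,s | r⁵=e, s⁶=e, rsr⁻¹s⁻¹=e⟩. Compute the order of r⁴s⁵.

Compute successive powers until reaching e:
  (r⁴s⁵)¹ = r⁴s⁵, (r⁴s⁵)² = r³s⁴, (r⁴s⁵)³ = r²s³, (r⁴s⁵)⁴ = rs², (r⁴s⁵)⁵ = s, (r⁴s⁵)⁶ = r⁴, (r⁴s⁵)⁷ = r³s⁵, (r⁴s⁵)⁸ = r²s⁴, (r⁴s⁵)⁹ = rs³, (r⁴s⁵)¹⁰ = s², (r⁴s⁵)¹¹ = r⁴s, (r⁴s⁵)¹² = r³, (r⁴s⁵)¹³ = r²s⁵, (r⁴s⁵)¹⁴ = rs⁴, (r⁴s⁵)¹⁵ = s³, (r⁴s⁵)¹⁶ = r⁴s², (r⁴s⁵)¹⁷ = r³s, (r⁴s⁵)¹⁸ = r², (r⁴s⁵)¹⁹ = rs⁵, (r⁴s⁵)²⁰ = s⁴, (r⁴s⁵)²¹ = r⁴s³, (r⁴s⁵)²² = r³s², (r⁴s⁵)²³ = r²s, (r⁴s⁵)²⁴ = r, (r⁴s⁵)²⁵ = s⁵, (r⁴s⁵)²⁶ = r⁴s⁴, (r⁴s⁵)²⁷ = r³s³, (r⁴s⁵)²⁸ = r²s², (r⁴s⁵)²⁹ = rs, (r⁴s⁵)³⁰ = e.
The smallest positive k with (r⁴s⁵)ᵏ = e is 30.

Answer: 30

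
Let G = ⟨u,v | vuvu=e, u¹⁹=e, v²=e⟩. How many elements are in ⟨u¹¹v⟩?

|⟨u¹¹v⟩| equals the order of u¹¹v. Compute successive powers until reaching e:
  (u¹¹v)¹ = u¹¹v, (u¹¹v)² = e.
The smallest positive k with (u¹¹v)ᵏ = e is 2, so |⟨u¹¹v⟩| = 2.

Answer: 2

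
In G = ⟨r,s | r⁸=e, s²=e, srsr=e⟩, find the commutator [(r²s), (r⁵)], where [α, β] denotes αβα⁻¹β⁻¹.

[(r²s), (r⁵)] = (r²s)·(r⁵)·(r²s)⁻¹·(r⁵)⁻¹.
  (r²s) · (r⁵) = r⁵s
  (r⁵s) · (r²s) = r³
  (r³) · (r³) = r⁶

Answer: r⁶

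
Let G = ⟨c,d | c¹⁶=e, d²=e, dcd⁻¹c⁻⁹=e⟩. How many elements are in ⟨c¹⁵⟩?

|⟨c¹⁵⟩| equals the order of c¹⁵. Compute successive powers until reaching e:
  (c¹⁵)¹ = c¹⁵, (c¹⁵)² = c¹⁴, (c¹⁵)³ = c¹³, (c¹⁵)⁴ = c¹², (c¹⁵)⁵ = c¹¹, (c¹⁵)⁶ = c¹⁰, (c¹⁵)⁷ = c⁹, (c¹⁵)⁸ = c⁸, (c¹⁵)⁹ = c⁷, (c¹⁵)¹⁰ = c⁶, (c¹⁵)¹¹ = c⁵, (c¹⁵)¹² = c⁴, (c¹⁵)¹³ = c³, (c¹⁵)¹⁴ = c², (c¹⁵)¹⁵ = c, (c¹⁵)¹⁶ = e.
The smallest positive k with (c¹⁵)ᵏ = e is 16, so |⟨c¹⁵⟩| = 16.

Answer: 16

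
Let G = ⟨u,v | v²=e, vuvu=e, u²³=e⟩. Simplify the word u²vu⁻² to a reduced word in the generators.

Multiply left to right, reducing at each step:
  (u²) · v = u²v
  (u²v) · u⁻² = u⁴v

Answer: u⁴v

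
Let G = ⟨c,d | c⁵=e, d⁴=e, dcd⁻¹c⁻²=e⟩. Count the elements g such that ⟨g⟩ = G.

⟨g⟩ = G would require ord(g) = |G| = 20, but the maximum element order in G is 5 < 20. So G is not cyclic and no single element generates it: the count is 0.

Answer: 0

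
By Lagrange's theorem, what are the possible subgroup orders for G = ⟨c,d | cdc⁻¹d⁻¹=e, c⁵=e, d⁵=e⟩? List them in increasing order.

|G| = 25 = 5². By Lagrange's theorem the order of any subgroup divides 25; the divisors of 25 are 1, 5, 25.

Answer: 1, 5, 25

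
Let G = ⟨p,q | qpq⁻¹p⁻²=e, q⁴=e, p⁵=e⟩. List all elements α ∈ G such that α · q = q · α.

⟨q⟩ ⊆ C_G(q) since powers of q commute with q; so |C_G(q)| ≥ |⟨q⟩| = 4.
By orbit–stabilizer, |C_G(q)| = |G| / |conj. class of q| = 20 / 5 = 4.
The 4 elements commuting with q are {e, q, q², q³}.

Answer: {e, q, q², q³}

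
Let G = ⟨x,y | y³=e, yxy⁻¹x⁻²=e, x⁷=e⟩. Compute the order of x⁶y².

Compute successive powers until reaching e:
  (x⁶y²)¹ = x⁶y², (x⁶y²)² = x²y, (x⁶y²)³ = e.
The smallest positive k with (x⁶y²)ᵏ = e is 3.

Answer: 3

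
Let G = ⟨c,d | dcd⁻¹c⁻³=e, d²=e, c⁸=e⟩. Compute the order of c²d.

Compute successive powers until reaching e:
  (c²d)¹ = c²d, (c²d)² = e.
The smallest positive k with (c²d)ᵏ = e is 2.

Answer: 2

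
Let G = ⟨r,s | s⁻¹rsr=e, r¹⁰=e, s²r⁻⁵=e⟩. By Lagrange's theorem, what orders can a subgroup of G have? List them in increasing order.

|G| = 20 = 2² · 5. By Lagrange's theorem the order of any subgroup divides 20; the divisors of 20 are 1, 2, 4, 5, 10, 20.

Answer: 1, 2, 4, 5, 10, 20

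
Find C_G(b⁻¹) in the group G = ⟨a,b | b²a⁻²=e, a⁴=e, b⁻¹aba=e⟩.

⟨b⁻¹⟩ ⊆ C_G(b⁻¹) since powers of b⁻¹ commute with b⁻¹; so |C_G(b⁻¹)| ≥ |⟨b⁻¹⟩| = 4.
By orbit–stabilizer, |C_G(b⁻¹)| = |G| / |conj. class of b⁻¹| = 8 / 2 = 4.
The 4 elements commuting with b⁻¹ are {e, a², b, b⁻¹}.

Answer: {e, a², b, b⁻¹}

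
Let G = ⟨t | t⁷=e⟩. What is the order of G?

G is generated by a single element, so G is cyclic. The relator gives t⁷ = e and no smaller power is forced to be e, so the 7 powers {e, t, t², t³, t⁴, t⁵, t⁶} are distinct. Hence |G| = 7.

Answer: 7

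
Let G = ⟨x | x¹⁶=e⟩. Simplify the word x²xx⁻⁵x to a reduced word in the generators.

Multiply left to right, reducing at each step:
  (x²) · x = x³
  (x³) · x⁻⁵ = x¹⁴
  (x¹⁴) · x = x¹⁵

Answer: x¹⁵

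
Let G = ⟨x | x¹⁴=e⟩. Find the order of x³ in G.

Compute successive powers until reaching e:
  (x³)¹ = x³, (x³)² = x⁶, (x³)³ = x⁹, (x³)⁴ = x¹², (x³)⁵ = x, (x³)⁶ = x⁴, (x³)⁷ = x⁷, (x³)⁸ = x¹⁰, (x³)⁹ = x¹³, (x³)¹⁰ = x², (x³)¹¹ = x⁵, (x³)¹² = x⁸, (x³)¹³ = x¹¹, (x³)¹⁴ = e.
The smallest positive k with (x³)ᵏ = e is 14.

Answer: 14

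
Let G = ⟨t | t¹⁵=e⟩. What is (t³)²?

Compute successive powers of (t³), reducing at each step:
  (t³)²: (t³) · t³ = t⁶

Answer: t⁶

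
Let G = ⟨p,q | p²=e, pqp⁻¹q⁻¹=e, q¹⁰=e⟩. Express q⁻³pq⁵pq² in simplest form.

Multiply left to right, reducing at each step:
  (q⁷) · p = pq⁷
  (pq⁷) · q⁵ = pq²
  (pq²) · p = q²
  (q²) · q² = q⁴

Answer: q⁴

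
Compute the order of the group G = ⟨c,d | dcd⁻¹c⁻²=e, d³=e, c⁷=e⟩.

Enumerate words in the generators, reducing via the relations: the distinct elements are
  {c, d, e, cd, c², c³, c⁴, c⁵, c⁶, d², cd², c²d, c³d, c⁴d, c⁵d, c⁶d, c²d², c³d², c⁴d², c⁵d², c⁶d²}.
No further products give new elements, so |G| = 21.

Answer: 21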